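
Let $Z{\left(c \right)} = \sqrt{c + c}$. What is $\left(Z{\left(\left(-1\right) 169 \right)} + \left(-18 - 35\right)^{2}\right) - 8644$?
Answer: $-5835 + 13 i \sqrt{2} \approx -5835.0 + 18.385 i$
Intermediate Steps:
$Z{\left(c \right)} = \sqrt{2} \sqrt{c}$ ($Z{\left(c \right)} = \sqrt{2 c} = \sqrt{2} \sqrt{c}$)
$\left(Z{\left(\left(-1\right) 169 \right)} + \left(-18 - 35\right)^{2}\right) - 8644 = \left(\sqrt{2} \sqrt{\left(-1\right) 169} + \left(-18 - 35\right)^{2}\right) - 8644 = \left(\sqrt{2} \sqrt{-169} + \left(-53\right)^{2}\right) - 8644 = \left(\sqrt{2} \cdot 13 i + 2809\right) - 8644 = \left(13 i \sqrt{2} + 2809\right) - 8644 = \left(2809 + 13 i \sqrt{2}\right) - 8644 = -5835 + 13 i \sqrt{2}$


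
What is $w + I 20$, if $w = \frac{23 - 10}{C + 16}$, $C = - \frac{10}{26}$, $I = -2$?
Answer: $- \frac{7951}{203} \approx -39.167$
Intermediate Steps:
$C = - \frac{5}{13}$ ($C = \left(-10\right) \frac{1}{26} = - \frac{5}{13} \approx -0.38462$)
$w = \frac{169}{203}$ ($w = \frac{23 - 10}{- \frac{5}{13} + 16} = \frac{13}{\frac{203}{13}} = 13 \cdot \frac{13}{203} = \frac{169}{203} \approx 0.83251$)
$w + I 20 = \frac{169}{203} - 40 = - \frac{7951}{203}$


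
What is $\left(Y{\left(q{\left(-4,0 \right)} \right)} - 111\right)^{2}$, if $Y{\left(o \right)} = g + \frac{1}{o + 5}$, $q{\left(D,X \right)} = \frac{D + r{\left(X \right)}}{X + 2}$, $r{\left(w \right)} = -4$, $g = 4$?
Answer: $11236$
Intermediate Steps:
$q{\left(D,X \right)} = \frac{-4 + D}{2 + X}$ ($q{\left(D,X \right)} = \frac{D - 4}{X + 2} = \frac{-4 + D}{2 + X}$)
$Y{\left(o \right)} = 4 + \frac{1}{5 + o}$ ($Y{\left(o \right)} = 4 + \frac{1}{o + 5} = 4 + \frac{1}{5 + o}$)
$\left(Y{\left(q{\left(-4,0 \right)} \right)} - 111\right)^{2} = \left(\frac{21 + 4 \frac{-4 - 4}{2 + 0}}{5 + \frac{-4 - 4}{2 + 0}} - 111\right)^{2} = \left(\frac{21 + 4 \cdot \frac{1}{2} \left(-8\right)}{5 + \frac{1}{2} \left(-8\right)} - 111\right)^{2} = \left(\frac{21 + 4 \left(-4\right)}{5 - 4} - 111\right)^{2} = \left(\frac{21 - 16}{1} - 111\right)^{2} = \left(1 \cdot 5 - 111\right)^{2} = \left(5 - 111\right)^{2} = \left(-106\right)^{2} = 11236$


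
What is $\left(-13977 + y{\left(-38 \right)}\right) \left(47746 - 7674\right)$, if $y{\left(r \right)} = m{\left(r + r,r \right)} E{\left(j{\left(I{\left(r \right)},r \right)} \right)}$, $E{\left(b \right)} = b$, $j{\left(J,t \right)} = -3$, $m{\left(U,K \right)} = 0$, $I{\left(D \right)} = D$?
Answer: $-560086344$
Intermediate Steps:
$y{\left(r \right)} = 0$ ($y{\left(r \right)} = 0 \left(-3\right) = 0$)
$\left(-13977 + y{\left(-38 \right)}\right) \left(47746 - 7674\right) = \left(-13977 + 0\right) \left(47746 - 7674\right) = \left(-13977\right) 40072 = -560086344$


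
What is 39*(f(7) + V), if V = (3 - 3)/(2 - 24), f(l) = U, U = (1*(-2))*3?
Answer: -234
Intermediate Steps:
U = -6 (U = -2*3 = -6)
f(l) = -6
V = 0 (V = 0/(-22) = 0*(-1/22) = 0)
39*(f(7) + V) = 39*(-6 + 0) = 39*(-6) = -234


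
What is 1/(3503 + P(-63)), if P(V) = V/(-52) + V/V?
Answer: 52/182271 ≈ 0.00028529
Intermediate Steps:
P(V) = 1 - V/52 (P(V) = V*(-1/52) + 1 = -V/52 + 1 = 1 - V/52)
1/(3503 + P(-63)) = 1/(3503 + (1 - 1/52*(-63))) = 1/(3503 + (1 + 63/52)) = 1/(3503 + 115/52) = 1/(182271/52) = 52/182271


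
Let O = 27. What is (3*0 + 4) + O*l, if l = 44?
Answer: 1192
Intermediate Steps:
(3*0 + 4) + O*l = (3*0 + 4) + 27*44 = (0 + 4) + 1188 = 4 + 1188 = 1192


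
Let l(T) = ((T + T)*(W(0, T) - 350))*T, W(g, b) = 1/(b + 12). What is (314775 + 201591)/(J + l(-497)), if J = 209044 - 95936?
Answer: -41739585/13967532023 ≈ -0.0029883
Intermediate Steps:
W(g, b) = 1/(12 + b)
J = 113108
l(T) = 2*T**2*(-350 + 1/(12 + T)) (l(T) = ((T + T)*(1/(12 + T) - 350))*T = ((2*T)*(-350 + 1/(12 + T)))*T = (2*T*(-350 + 1/(12 + T)))*T = 2*T**2*(-350 + 1/(12 + T)))
(314775 + 201591)/(J + l(-497)) = (314775 + 201591)/(113108 + (-497)**2*(-8398 - 700*(-497))/(12 - 497)) = 516366/(113108 + 247009*(-8398 + 347900)/(-485)) = 516366/(113108 + 247009*(-1/485)*339502) = 516366/(113108 - 83860049518/485) = 516366/(-83805192138/485) = 516366*(-485/83805192138) = -41739585/13967532023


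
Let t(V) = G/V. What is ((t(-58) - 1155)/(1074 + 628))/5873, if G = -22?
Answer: -16742/144939767 ≈ -0.00011551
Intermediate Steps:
t(V) = -22/V
((t(-58) - 1155)/(1074 + 628))/5873 = ((-22/(-58) - 1155)/(1074 + 628))/5873 = ((-22*(-1/58) - 1155)/1702)*(1/5873) = ((11/29 - 1155)*(1/1702))*(1/5873) = -33484/29*1/1702*(1/5873) = -16742/24679*1/5873 = -16742/144939767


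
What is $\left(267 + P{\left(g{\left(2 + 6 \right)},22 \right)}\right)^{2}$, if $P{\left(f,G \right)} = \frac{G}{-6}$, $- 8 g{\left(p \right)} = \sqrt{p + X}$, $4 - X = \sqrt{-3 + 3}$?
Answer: $\frac{624100}{9} \approx 69345.0$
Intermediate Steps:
$X = 4$ ($X = 4 - \sqrt{-3 + 3} = 4 - \sqrt{0} = 4 - 0 = 4 + 0 = 4$)
$g{\left(p \right)} = - \frac{\sqrt{4 + p}}{8}$ ($g{\left(p \right)} = - \frac{\sqrt{p + 4}}{8} = - \frac{\sqrt{4 + p}}{8}$)
$P{\left(f,G \right)} = - \frac{G}{6}$ ($P{\left(f,G \right)} = G \left(- \frac{1}{6}\right) = - \frac{G}{6}$)
$\left(267 + P{\left(g{\left(2 + 6 \right)},22 \right)}\right)^{2} = \left(267 - \frac{11}{3}\right)^{2} = \left(\frac{790}{3}\right)^{2} = \frac{624100}{9}$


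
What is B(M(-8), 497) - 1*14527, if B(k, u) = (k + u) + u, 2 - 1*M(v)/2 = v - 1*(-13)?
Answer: -13539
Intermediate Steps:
M(v) = -22 - 2*v (M(v) = 4 - 2*(v - 1*(-13)) = 4 - 2*(v + 13) = 4 - 2*(13 + v) = 4 + (-26 - 2*v) = -22 - 2*v)
B(k, u) = k + 2*u
B(M(-8), 497) - 1*14527 = ((-22 - 2*(-8)) + 2*497) - 1*14527 = ((-22 + 16) + 994) - 14527 = (-6 + 994) - 14527 = 988 - 14527 = -13539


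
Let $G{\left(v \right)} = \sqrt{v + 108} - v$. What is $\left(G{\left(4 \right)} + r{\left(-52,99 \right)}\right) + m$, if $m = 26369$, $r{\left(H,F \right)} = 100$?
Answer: $26465 + 4 \sqrt{7} \approx 26476.0$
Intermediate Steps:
$G{\left(v \right)} = \sqrt{108 + v} - v$
$\left(G{\left(4 \right)} + r{\left(-52,99 \right)}\right) + m = \left(\left(\sqrt{108 + 4} - 4\right) + 100\right) + 26369 = \left(\left(\sqrt{112} - 4\right) + 100\right) + 26369 = \left(\left(4 \sqrt{7} - 4\right) + 100\right) + 26369 = \left(\left(-4 + 4 \sqrt{7}\right) + 100\right) + 26369 = \left(96 + 4 \sqrt{7}\right) + 26369 = 26465 + 4 \sqrt{7}$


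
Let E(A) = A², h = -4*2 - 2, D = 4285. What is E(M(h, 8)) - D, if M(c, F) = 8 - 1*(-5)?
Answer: -4116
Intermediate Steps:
h = -10 (h = -8 - 2 = -10)
M(c, F) = 13 (M(c, F) = 8 + 5 = 13)
E(M(h, 8)) - D = 13² - 1*4285 = 169 - 4285 = -4116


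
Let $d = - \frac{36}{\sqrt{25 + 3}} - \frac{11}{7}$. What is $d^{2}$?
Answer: $\frac{2389}{49} + \frac{396 \sqrt{7}}{49} \approx 70.137$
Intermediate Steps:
$d = - \frac{11}{7} - \frac{18 \sqrt{7}}{7}$ ($d = - \frac{36}{\sqrt{28}} - \frac{11}{7} = - \frac{36}{2 \sqrt{7}} - \frac{11}{7} = - 36 \frac{\sqrt{7}}{14} - \frac{11}{7} = - \frac{18 \sqrt{7}}{7} - \frac{11}{7} = - \frac{11}{7} - \frac{18 \sqrt{7}}{7} \approx -8.3748$)
$d^{2} = \left(- \frac{11}{7} - \frac{18 \sqrt{7}}{7}\right)^{2}$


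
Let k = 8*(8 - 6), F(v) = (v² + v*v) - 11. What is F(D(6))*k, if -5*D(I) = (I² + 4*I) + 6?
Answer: 134992/25 ≈ 5399.7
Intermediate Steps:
D(I) = -6/5 - 4*I/5 - I²/5 (D(I) = -((I² + 4*I) + 6)/5 = -(6 + I² + 4*I)/5 = -6/5 - 4*I/5 - I²/5)
F(v) = -11 + 2*v² (F(v) = (v² + v²) - 11 = 2*v² - 11 = -11 + 2*v²)
k = 16 (k = 8*2 = 16)
F(D(6))*k = (-11 + 2*(-6/5 - ⅘*6 - ⅕*6²)²)*16 = (-11 + 2*(-6/5 - 24/5 - ⅕*36)²)*16 = (-11 + 2*(-6/5 - 24/5 - 36/5)²)*16 = (-11 + 2*(-66/5)²)*16 = (-11 + 2*(4356/25))*16 = (-11 + 8712/25)*16 = (8437/25)*16 = 134992/25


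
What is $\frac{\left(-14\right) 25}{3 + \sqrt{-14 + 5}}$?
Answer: $- \frac{175}{3} + \frac{175 i}{3} \approx -58.333 + 58.333 i$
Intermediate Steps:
$\frac{\left(-14\right) 25}{3 + \sqrt{-14 + 5}} = - \frac{350}{3 + \sqrt{-9}} = - \frac{350}{3 + 3 i} = - 350 \frac{3 - 3 i}{18} = - \frac{175 \left(3 - 3 i\right)}{9}$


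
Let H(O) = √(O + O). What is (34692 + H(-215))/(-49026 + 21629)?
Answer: -34692/27397 - I*√430/27397 ≈ -1.2663 - 0.00075689*I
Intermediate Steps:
H(O) = √2*√O (H(O) = √(2*O) = √2*√O)
(34692 + H(-215))/(-49026 + 21629) = (34692 + √2*√(-215))/(-49026 + 21629) = (34692 + √2*(I*√215))/(-27397) = (34692 + I*√430)*(-1/27397) = -34692/27397 - I*√430/27397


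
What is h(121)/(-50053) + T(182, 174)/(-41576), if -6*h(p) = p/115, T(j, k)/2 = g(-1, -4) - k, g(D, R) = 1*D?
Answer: 3023207549/358973108580 ≈ 0.0084218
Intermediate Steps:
g(D, R) = D
T(j, k) = -2 - 2*k (T(j, k) = 2*(-1 - k) = -2 - 2*k)
h(p) = -p/690 (h(p) = -p/(6*115) = -p/690)
h(121)/(-50053) + T(182, 174)/(-41576) = -1/690*121/(-50053) + (-2 - 2*174)/(-41576) = -121/690*(-1/50053) + (-2 - 348)*(-1/41576) = 121/34536570 - 350*(-1/41576) = 121/34536570 + 175/20788 = 3023207549/358973108580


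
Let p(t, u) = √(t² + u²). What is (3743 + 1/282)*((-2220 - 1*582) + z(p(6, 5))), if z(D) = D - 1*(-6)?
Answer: -491875582/47 + 1055527*√61/282 ≈ -1.0436e+7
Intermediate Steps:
z(D) = 6 + D (z(D) = D + 6 = 6 + D)
(3743 + 1/282)*((-2220 - 1*582) + z(p(6, 5))) = (3743 + 1/282)*((-2220 - 1*582) + (6 + √(6² + 5²))) = (3743 + 1/282)*((-2220 - 582) + (6 + √(36 + 25))) = 1055527*(-2802 + (6 + √61))/282 = 1055527*(-2796 + √61)/282 = -491875582/47 + 1055527*√61/282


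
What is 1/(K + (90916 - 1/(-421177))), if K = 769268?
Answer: 421177/362289716569 ≈ 1.1625e-6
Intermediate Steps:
1/(K + (90916 - 1/(-421177))) = 1/(769268 + (90916 - 1/(-421177))) = 1/(769268 + (90916 - 1*(-1/421177))) = 1/(769268 + (90916 + 1/421177)) = 1/(769268 + 38291728133/421177) = 1/(362289716569/421177) = 421177/362289716569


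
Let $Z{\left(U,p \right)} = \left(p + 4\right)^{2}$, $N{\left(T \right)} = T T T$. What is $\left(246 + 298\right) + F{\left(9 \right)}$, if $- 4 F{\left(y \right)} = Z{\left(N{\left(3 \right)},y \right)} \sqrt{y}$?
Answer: $\frac{1669}{4} \approx 417.25$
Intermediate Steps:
$N{\left(T \right)} = T^{3}$ ($N{\left(T \right)} = T^{2} T = T^{3}$)
$Z{\left(U,p \right)} = \left(4 + p\right)^{2}$
$F{\left(y \right)} = - \frac{\sqrt{y} \left(4 + y\right)^{2}}{4}$ ($F{\left(y \right)} = - \frac{\left(4 + y\right)^{2} \sqrt{y}}{4} = - \frac{\sqrt{y} \left(4 + y\right)^{2}}{4}$)
$\left(246 + 298\right) + F{\left(9 \right)} = \left(246 + 298\right) - \frac{\sqrt{9} \left(4 + 9\right)^{2}}{4} = 544 - \frac{3 \cdot 13^{2}}{4} = 544 - \frac{3}{4} \cdot 169 = 544 - \frac{507}{4} = \frac{1669}{4}$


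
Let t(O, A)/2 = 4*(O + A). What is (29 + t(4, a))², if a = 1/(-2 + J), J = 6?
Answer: 3969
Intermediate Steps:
a = ¼ (a = 1/(-2 + 6) = 1/4 = ¼ ≈ 0.25000)
t(O, A) = 8*A + 8*O (t(O, A) = 2*(4*(O + A)) = 2*(4*(A + O)) = 2*(4*A + 4*O) = 8*A + 8*O)
(29 + t(4, a))² = (29 + (8*(¼) + 8*4))² = (29 + (2 + 32))² = (29 + 34)² = 63² = 3969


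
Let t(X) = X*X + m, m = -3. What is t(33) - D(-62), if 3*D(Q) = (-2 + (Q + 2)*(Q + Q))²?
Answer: -55320586/3 ≈ -1.8440e+7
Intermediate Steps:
t(X) = -3 + X² (t(X) = X*X - 3 = X² - 3 = -3 + X²)
D(Q) = (-2 + 2*Q*(2 + Q))²/3 (D(Q) = (-2 + (Q + 2)*(Q + Q))²/3 = (-2 + (2 + Q)*(2*Q))²/3 = (-2 + 2*Q*(2 + Q))²/3)
t(33) - D(-62) = (-3 + 33²) - 4*(-1 + (-62)² + 2*(-62))²/3 = (-3 + 1089) - 4*(-1 + 3844 - 124)²/3 = 1086 - 4*3719²/3 = 1086 - 4*13830961/3 = 1086 - 1*55323844/3 = 1086 - 55323844/3 = -55320586/3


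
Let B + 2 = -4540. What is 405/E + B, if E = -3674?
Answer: -16687713/3674 ≈ -4542.1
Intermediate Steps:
B = -4542 (B = -2 - 4540 = -4542)
405/E + B = 405/(-3674) - 4542 = 405*(-1/3674) - 4542 = -405/3674 - 4542 = -16687713/3674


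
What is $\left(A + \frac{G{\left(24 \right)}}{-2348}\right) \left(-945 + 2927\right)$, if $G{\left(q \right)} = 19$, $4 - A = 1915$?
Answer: $- \frac{4446663577}{1174} \approx -3.7876 \cdot 10^{6}$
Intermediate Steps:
$A = -1911$ ($A = 4 - 1915 = -1911$)
$\left(A + \frac{G{\left(24 \right)}}{-2348}\right) \left(-945 + 2927\right) = \left(-1911 + \frac{19}{-2348}\right) \left(-945 + 2927\right) = \left(-1911 + 19 \left(- \frac{1}{2348}\right)\right) 1982 = \left(-1911 - \frac{19}{2348}\right) 1982 = \left(- \frac{4487047}{2348}\right) 1982 = - \frac{4446663577}{1174}$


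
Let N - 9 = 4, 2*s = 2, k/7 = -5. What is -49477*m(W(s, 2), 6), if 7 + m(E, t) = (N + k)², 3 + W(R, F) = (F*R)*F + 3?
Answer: -23600529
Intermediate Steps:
k = -35 (k = 7*(-5) = -35)
s = 1 (s = (½)*2 = 1)
W(R, F) = R*F² (W(R, F) = -3 + ((F*R)*F + 3) = -3 + (R*F² + 3) = -3 + (3 + R*F²) = R*F²)
N = 13 (N = 9 + 4 = 13)
m(E, t) = 477 (m(E, t) = -7 + (13 - 35)² = -7 + (-22)² = -7 + 484 = 477)
-49477*m(W(s, 2), 6) = -49477*477 = -23600529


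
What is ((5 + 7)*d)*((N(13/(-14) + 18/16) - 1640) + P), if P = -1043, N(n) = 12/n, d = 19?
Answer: -6575748/11 ≈ -5.9780e+5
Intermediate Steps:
((5 + 7)*d)*((N(13/(-14) + 18/16) - 1640) + P) = ((5 + 7)*19)*((12/(13/(-14) + 18/16) - 1640) - 1043) = (12*19)*((12/(13*(-1/14) + 18*(1/16)) - 1640) - 1043) = 228*((12/(-13/14 + 9/8) - 1640) - 1043) = 228*((12/(11/56) - 1640) - 1043) = 228*((12*(56/11) - 1640) - 1043) = 228*((672/11 - 1640) - 1043) = 228*(-17368/11 - 1043) = 228*(-28841/11) = -6575748/11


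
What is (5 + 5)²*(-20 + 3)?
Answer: -1700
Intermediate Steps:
(5 + 5)²*(-20 + 3) = 10²*(-17) = 100*(-17) = -1700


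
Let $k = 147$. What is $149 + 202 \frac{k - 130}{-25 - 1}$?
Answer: $\frac{220}{13} \approx 16.923$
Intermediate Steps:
$149 + 202 \frac{k - 130}{-25 - 1} = 149 + 202 \frac{147 - 130}{-25 - 1} = 149 + 202 \frac{17}{-26} = 149 + 202 \cdot 17 \left(- \frac{1}{26}\right) = 149 + 202 \left(- \frac{17}{26}\right) = 149 - \frac{1717}{13} = \frac{220}{13}$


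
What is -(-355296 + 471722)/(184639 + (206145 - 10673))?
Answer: -116426/380111 ≈ -0.30629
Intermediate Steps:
-(-355296 + 471722)/(184639 + (206145 - 10673)) = -116426/(184639 + 195472) = -116426/380111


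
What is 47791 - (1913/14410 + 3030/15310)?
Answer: 1054343887577/22061710 ≈ 47791.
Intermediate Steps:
47791 - (1913/14410 + 3030/15310) = 47791 - (1913*(1/14410) + 3030*(1/15310)) = 47791 - (1913/14410 + 303/1531) = 47791 - 1*7295033/22061710 = 47791 - 7295033/22061710 = 1054343887577/22061710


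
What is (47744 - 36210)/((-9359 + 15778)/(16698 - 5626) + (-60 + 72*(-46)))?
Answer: -127704448/37328365 ≈ -3.4211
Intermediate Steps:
(47744 - 36210)/((-9359 + 15778)/(16698 - 5626) + (-60 + 72*(-46))) = 11534/(6419/11072 + (-60 - 3312)) = 11534/(6419*(1/11072) - 3372) = 11534/(6419/11072 - 3372) = 11534/(-37328365/11072) = 11534*(-11072/37328365) = -127704448/37328365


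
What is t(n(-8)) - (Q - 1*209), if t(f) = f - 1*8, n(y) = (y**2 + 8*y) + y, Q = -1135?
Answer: 1328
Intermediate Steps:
n(y) = y**2 + 9*y
t(f) = -8 + f (t(f) = f - 8 = -8 + f)
t(n(-8)) - (Q - 1*209) = (-8 - 8*(9 - 8)) - (-1135 - 1*209) = (-8 - 8*1) - (-1135 - 209) = (-8 - 8) - 1*(-1344) = -16 + 1344 = 1328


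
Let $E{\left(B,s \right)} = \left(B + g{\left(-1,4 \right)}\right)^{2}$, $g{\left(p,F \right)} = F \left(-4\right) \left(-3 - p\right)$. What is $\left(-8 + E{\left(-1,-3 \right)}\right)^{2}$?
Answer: $908209$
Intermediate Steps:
$g{\left(p,F \right)} = - 4 F \left(-3 - p\right)$
$E{\left(B,s \right)} = \left(32 + B\right)^{2}$ ($E{\left(B,s \right)} = \left(B + 4 \cdot 4 \left(3 - 1\right)\right)^{2} = \left(B + 4 \cdot 4 \cdot 2\right)^{2} = \left(B + 32\right)^{2} = \left(32 + B\right)^{2}$)
$\left(-8 + E{\left(-1,-3 \right)}\right)^{2} = \left(-8 + \left(32 - 1\right)^{2}\right)^{2} = \left(-8 + 31^{2}\right)^{2} = \left(-8 + 961\right)^{2} = 953^{2} = 908209$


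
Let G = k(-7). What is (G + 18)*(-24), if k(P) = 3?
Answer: -504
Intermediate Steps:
G = 3
(G + 18)*(-24) = (3 + 18)*(-24) = 21*(-24) = -504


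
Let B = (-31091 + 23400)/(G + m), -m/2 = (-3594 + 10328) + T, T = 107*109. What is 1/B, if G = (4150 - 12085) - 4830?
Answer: 49559/7691 ≈ 6.4438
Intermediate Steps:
G = -12765 (G = -7935 - 4830 = -12765)
T = 11663
m = -36794 (m = -2*((-3594 + 10328) + 11663) = -2*(6734 + 11663) = -2*18397 = -36794)
B = 7691/49559 (B = (-31091 + 23400)/(-12765 - 36794) = -7691/(-49559) = -7691*(-1/49559) = 7691/49559 ≈ 0.15519)
1/B = 1/(7691/49559) = 49559/7691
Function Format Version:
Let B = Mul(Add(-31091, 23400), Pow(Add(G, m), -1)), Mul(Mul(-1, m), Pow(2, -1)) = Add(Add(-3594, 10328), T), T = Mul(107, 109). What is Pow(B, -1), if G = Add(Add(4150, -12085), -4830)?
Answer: Rational(49559, 7691) ≈ 6.4438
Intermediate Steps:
G = -12765 (G = Add(-7935, -4830) = -12765)
T = 11663
m = -36794 (m = Mul(-2, Add(Add(-3594, 10328), 11663)) = Mul(-2, Add(6734, 11663)) = Mul(-2, 18397) = -36794)
B = Rational(7691, 49559) (B = Mul(Add(-31091, 23400), Pow(Add(-12765, -36794), -1)) = Mul(-7691, Pow(-49559, -1)) = Mul(-7691, Rational(-1, 49559)) = Rational(7691, 49559) ≈ 0.15519)
Pow(B, -1) = Pow(Rational(7691, 49559), -1) = Rational(49559, 7691)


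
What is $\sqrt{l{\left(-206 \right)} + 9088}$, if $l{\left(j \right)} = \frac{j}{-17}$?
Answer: $\frac{\sqrt{2629934}}{17} \approx 95.395$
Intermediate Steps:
$l{\left(j \right)} = - \frac{j}{17}$ ($l{\left(j \right)} = j \left(- \frac{1}{17}\right) = - \frac{j}{17}$)
$\sqrt{l{\left(-206 \right)} + 9088} = \sqrt{\left(- \frac{1}{17}\right) \left(-206\right) + 9088} = \sqrt{\frac{206}{17} + 9088} = \sqrt{\frac{154702}{17}} = \frac{\sqrt{2629934}}{17}$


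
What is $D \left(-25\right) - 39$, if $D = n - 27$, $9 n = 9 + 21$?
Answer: $\frac{1658}{3} \approx 552.67$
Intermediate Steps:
$n = \frac{10}{3}$ ($n = \frac{9 + 21}{9} = \frac{1}{9} \cdot 30 = \frac{10}{3} \approx 3.3333$)
$D = - \frac{71}{3}$ ($D = \frac{10}{3} - 27 = - \frac{71}{3} \approx -23.667$)
$D \left(-25\right) - 39 = \left(- \frac{71}{3}\right) \left(-25\right) - 39 = \frac{1775}{3} - 39 = \frac{1658}{3}$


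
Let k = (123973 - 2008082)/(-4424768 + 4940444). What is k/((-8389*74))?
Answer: 1884109/320124441336 ≈ 5.8856e-6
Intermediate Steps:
k = -1884109/515676 ≈ -3.6537
k/((-8389*74)) = -1884109/(515676*((-8389*74))) = -1884109/515676/(-620786) = -1884109/515676*(-1/620786) = 1884109/320124441336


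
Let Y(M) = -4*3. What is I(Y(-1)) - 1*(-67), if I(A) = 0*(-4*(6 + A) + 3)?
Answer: 67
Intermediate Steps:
Y(M) = -12
I(A) = 0 (I(A) = 0*((-24 - 4*A) + 3) = 0*(-21 - 4*A) = 0)
I(Y(-1)) - 1*(-67) = 0 - 1*(-67) = 0 + 67 = 67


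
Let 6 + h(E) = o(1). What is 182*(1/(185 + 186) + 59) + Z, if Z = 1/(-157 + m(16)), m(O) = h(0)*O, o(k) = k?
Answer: 134886127/12561 ≈ 10738.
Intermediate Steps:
h(E) = -5 (h(E) = -6 + 1 = -5)
m(O) = -5*O
Z = -1/237 (Z = 1/(-157 - 5*16) = 1/(-157 - 80) = 1/(-237) = -1/237 ≈ -0.0042194)
182*(1/(185 + 186) + 59) + Z = 182*(1/(185 + 186) + 59) - 1/237 = 182*(1/371 + 59) - 1/237 = 182*(21890/371) - 1/237 = 569140/53 - 1/237 = 134886127/12561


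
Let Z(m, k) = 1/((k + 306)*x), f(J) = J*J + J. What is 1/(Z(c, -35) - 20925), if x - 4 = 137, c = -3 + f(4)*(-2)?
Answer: -38211/799565174 ≈ -4.7790e-5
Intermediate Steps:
f(J) = J + J² (f(J) = J² + J = J + J²)
c = -43 (c = -3 + (4*(1 + 4))*(-2) = -3 + (4*5)*(-2) = -3 + 20*(-2) = -3 - 40 = -43)
x = 141 (x = 4 + 137 = 141)
Z(m, k) = 1/(141*(306 + k)) (Z(m, k) = 1/((k + 306)*141) = (1/141)/(306 + k) = 1/(141*(306 + k)))
1/(Z(c, -35) - 20925) = 1/(1/(141*(306 - 35)) - 20925) = 1/((1/141)/271 - 20925) = 1/((1/141)*(1/271) - 20925) = 1/(1/38211 - 20925) = 1/(-799565174/38211) = -38211/799565174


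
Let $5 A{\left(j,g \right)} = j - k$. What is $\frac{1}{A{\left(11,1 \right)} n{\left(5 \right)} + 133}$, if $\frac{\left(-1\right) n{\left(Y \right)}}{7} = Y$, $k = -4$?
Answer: $\frac{1}{28} \approx 0.035714$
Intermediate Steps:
$n{\left(Y \right)} = - 7 Y$
$A{\left(j,g \right)} = \frac{4}{5} + \frac{j}{5}$ ($A{\left(j,g \right)} = \frac{j - -4}{5} = \frac{j + 4}{5} = \frac{4 + j}{5} = \frac{4}{5} + \frac{j}{5}$)
$\frac{1}{A{\left(11,1 \right)} n{\left(5 \right)} + 133} = \frac{1}{\left(\frac{4}{5} + \frac{1}{5} \cdot 11\right) \left(\left(-7\right) 5\right) + 133} = \frac{1}{\left(\frac{4}{5} + \frac{11}{5}\right) \left(-35\right) + 133} = \frac{1}{3 \left(-35\right) + 133} = \frac{1}{-105 + 133} = \frac{1}{28}$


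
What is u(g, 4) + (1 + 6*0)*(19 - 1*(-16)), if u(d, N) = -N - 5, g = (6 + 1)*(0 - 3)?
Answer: 26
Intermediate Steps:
g = -21 (g = 7*(-3) = -21)
u(d, N) = -5 - N
u(g, 4) + (1 + 6*0)*(19 - 1*(-16)) = (-5 - 1*4) + (1 + 6*0)*(19 - 1*(-16)) = (-5 - 4) + (1 + 0)*(19 + 16) = -9 + 1*35 = -9 + 35 = 26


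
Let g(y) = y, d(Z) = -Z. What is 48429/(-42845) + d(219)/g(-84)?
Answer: 1771673/1199660 ≈ 1.4768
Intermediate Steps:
48429/(-42845) + d(219)/g(-84) = 48429/(-42845) - 1*219/(-84) = 48429*(-1/42845) - 219*(-1/84) = -48429/42845 + 73/28 = 1771673/1199660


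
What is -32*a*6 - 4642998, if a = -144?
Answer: -4615350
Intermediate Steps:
-32*a*6 - 4642998 = -32*(-144)*6 - 4642998 = 4608*6 - 4642998 = 27648 - 4642998 = -4615350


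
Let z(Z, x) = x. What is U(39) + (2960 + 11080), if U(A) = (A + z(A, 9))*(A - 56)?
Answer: 13224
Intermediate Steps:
U(A) = (-56 + A)*(9 + A) (U(A) = (A + 9)*(A - 56) = (9 + A)*(-56 + A) = (-56 + A)*(9 + A))
U(39) + (2960 + 11080) = (-504 + 39² - 47*39) + (2960 + 11080) = (-504 + 1521 - 1833) + 14040 = -816 + 14040 = 13224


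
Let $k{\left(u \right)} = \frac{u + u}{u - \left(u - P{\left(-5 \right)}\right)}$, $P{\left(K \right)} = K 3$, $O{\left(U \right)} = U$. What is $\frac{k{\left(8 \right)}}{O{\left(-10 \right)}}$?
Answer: $\frac{8}{75} \approx 0.10667$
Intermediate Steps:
$P{\left(K \right)} = 3 K$
$k{\left(u \right)} = - \frac{2 u}{15}$ ($k{\left(u \right)} = \frac{u + u}{u - \left(15 + u\right)} = \frac{2 u}{u - \left(15 + u\right)} = \frac{2 u}{-15} = 2 u \left(- \frac{1}{15}\right) = - \frac{2 u}{15}$)
$\frac{k{\left(8 \right)}}{O{\left(-10 \right)}} = \frac{\left(- \frac{2}{15}\right) 8}{-10} = \left(- \frac{16}{15}\right) \left(- \frac{1}{10}\right) = \frac{8}{75}$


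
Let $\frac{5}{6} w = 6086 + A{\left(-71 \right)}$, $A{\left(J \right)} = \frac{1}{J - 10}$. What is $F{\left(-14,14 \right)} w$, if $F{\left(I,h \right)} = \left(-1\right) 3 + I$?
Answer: $- \frac{3352162}{27} \approx -1.2415 \cdot 10^{5}$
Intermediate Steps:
$A{\left(J \right)} = \frac{1}{-10 + J}$
$w = \frac{197186}{27}$ ($w = \frac{6 \left(6086 + \frac{1}{-10 - 71}\right)}{5} = \frac{6 \left(6086 + \frac{1}{-81}\right)}{5} = \frac{6 \left(6086 - \frac{1}{81}\right)}{5} = \frac{6}{5} \cdot \frac{492965}{81} = \frac{197186}{27} \approx 7303.2$)
$F{\left(I,h \right)} = -3 + I$
$F{\left(-14,14 \right)} w = \left(-3 - 14\right) \frac{197186}{27} = \left(-17\right) \frac{197186}{27} = - \frac{3352162}{27}$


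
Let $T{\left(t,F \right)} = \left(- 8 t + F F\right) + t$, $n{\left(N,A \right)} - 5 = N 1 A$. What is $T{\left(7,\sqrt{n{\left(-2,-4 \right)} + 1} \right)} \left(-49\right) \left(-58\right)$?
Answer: $-99470$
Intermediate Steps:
$n{\left(N,A \right)} = 5 + A N$ ($n{\left(N,A \right)} = 5 + N 1 A = 5 + N A = 5 + A N$)
$T{\left(t,F \right)} = F^{2} - 7 t$ ($T{\left(t,F \right)} = \left(- 8 t + F^{2}\right) + t = \left(F^{2} - 8 t\right) + t = F^{2} - 7 t$)
$T{\left(7,\sqrt{n{\left(-2,-4 \right)} + 1} \right)} \left(-49\right) \left(-58\right) = \left(\left(\sqrt{\left(5 - -8\right) + 1}\right)^{2} - 49\right) \left(-49\right) \left(-58\right) = \left(\left(\sqrt{\left(5 + 8\right) + 1}\right)^{2} - 49\right) \left(-49\right) \left(-58\right) = \left(\left(\sqrt{13 + 1}\right)^{2} - 49\right) \left(-49\right) \left(-58\right) = \left(\left(\sqrt{14}\right)^{2} - 49\right) \left(-49\right) \left(-58\right) = \left(14 - 49\right) \left(-49\right) \left(-58\right) = \left(-35\right) \left(-49\right) \left(-58\right) = 1715 \left(-58\right) = -99470$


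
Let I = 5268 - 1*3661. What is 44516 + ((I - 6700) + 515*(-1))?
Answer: 38908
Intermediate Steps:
I = 1607 (I = 5268 - 3661 = 1607)
44516 + ((I - 6700) + 515*(-1)) = 44516 + ((1607 - 6700) + 515*(-1)) = 44516 + (-5093 - 515) = 44516 - 5608 = 38908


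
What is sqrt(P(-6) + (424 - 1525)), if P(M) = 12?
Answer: 33*I ≈ 33.0*I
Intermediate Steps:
sqrt(P(-6) + (424 - 1525)) = sqrt(12 + (424 - 1525)) = sqrt(12 - 1101) = sqrt(-1089) = 33*I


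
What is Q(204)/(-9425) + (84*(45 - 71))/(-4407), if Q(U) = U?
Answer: 504748/1065025 ≈ 0.47393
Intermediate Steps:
Q(204)/(-9425) + (84*(45 - 71))/(-4407) = 204/(-9425) + (84*(45 - 71))/(-4407) = 204*(-1/9425) + (84*(-26))*(-1/4407) = -204/9425 - 2184*(-1/4407) = -204/9425 + 56/113 = 504748/1065025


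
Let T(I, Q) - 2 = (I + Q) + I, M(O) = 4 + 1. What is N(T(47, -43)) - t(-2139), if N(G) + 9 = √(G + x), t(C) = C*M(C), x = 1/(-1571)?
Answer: 10686 + √130804602/1571 ≈ 10693.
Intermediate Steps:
x = -1/1571 ≈ -0.00063654
M(O) = 5
T(I, Q) = 2 + Q + 2*I (T(I, Q) = 2 + ((I + Q) + I) = 2 + (Q + 2*I) = 2 + Q + 2*I)
t(C) = 5*C (t(C) = C*5 = 5*C)
N(G) = -9 + √(-1/1571 + G) (N(G) = -9 + √(G - 1/1571) = -9 + √(-1/1571 + G))
N(T(47, -43)) - t(-2139) = (-9 + √(-1571 + 2468041*(2 - 43 + 2*47))/1571) - 5*(-2139) = (-9 + √(-1571 + 2468041*(2 - 43 + 94))/1571) - 1*(-10695) = (-9 + √(-1571 + 2468041*53)/1571) + 10695 = (-9 + √(-1571 + 130806173)/1571) + 10695 = (-9 + √130804602/1571) + 10695 = 10686 + √130804602/1571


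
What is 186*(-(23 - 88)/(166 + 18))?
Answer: 6045/92 ≈ 65.707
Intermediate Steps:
186*(-(23 - 88)/(166 + 18)) = 186*(-(-65)/184) = 186*(-1*(-65/184)) = 186*(65/184) = 6045/92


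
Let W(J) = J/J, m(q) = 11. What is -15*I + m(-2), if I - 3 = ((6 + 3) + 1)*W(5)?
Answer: -184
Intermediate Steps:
W(J) = 1
I = 13 (I = 3 + ((6 + 3) + 1)*1 = 3 + (9 + 1)*1 = 3 + 10*1 = 3 + 10 = 13)
-15*I + m(-2) = -15*13 + 11 = -195 + 11 = -184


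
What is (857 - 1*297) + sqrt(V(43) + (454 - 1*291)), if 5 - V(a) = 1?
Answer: 560 + sqrt(167) ≈ 572.92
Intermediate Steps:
V(a) = 4 (V(a) = 5 - 1*1 = 5 - 1 = 4)
(857 - 1*297) + sqrt(V(43) + (454 - 1*291)) = (857 - 1*297) + sqrt(4 + (454 - 1*291)) = (857 - 297) + sqrt(4 + (454 - 291)) = 560 + sqrt(4 + 163) = 560 + sqrt(167)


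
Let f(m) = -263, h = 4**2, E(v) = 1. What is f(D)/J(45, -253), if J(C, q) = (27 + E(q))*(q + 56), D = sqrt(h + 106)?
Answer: 263/5516 ≈ 0.047679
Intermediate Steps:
h = 16
D = sqrt(122) (D = sqrt(16 + 106) = sqrt(122) ≈ 11.045)
J(C, q) = 1568 + 28*q (J(C, q) = (27 + 1)*(q + 56) = 28*(56 + q) = 1568 + 28*q)
f(D)/J(45, -253) = -263/(1568 + 28*(-253)) = -263/(1568 - 7084) = -263/(-5516) = -263*(-1/5516) = 263/5516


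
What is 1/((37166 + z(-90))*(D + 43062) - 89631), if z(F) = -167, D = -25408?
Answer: 1/653090715 ≈ 1.5312e-9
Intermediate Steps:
1/((37166 + z(-90))*(D + 43062) - 89631) = 1/((37166 - 167)*(-25408 + 43062) - 89631) = 1/(36999*17654 - 89631) = 1/(653180346 - 89631) = 1/653090715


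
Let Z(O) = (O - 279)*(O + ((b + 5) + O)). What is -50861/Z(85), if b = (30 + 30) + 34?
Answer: 50861/52186 ≈ 0.97461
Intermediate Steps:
b = 94 (b = 60 + 34 = 94)
Z(O) = (-279 + O)*(99 + 2*O) (Z(O) = (O - 279)*(O + ((94 + 5) + O)) = (-279 + O)*(O + (99 + O)) = (-279 + O)*(99 + 2*O))
-50861/Z(85) = -50861/(-27621 - 459*85 + 2*85²) = -50861/(-27621 - 39015 + 2*7225) = -50861/(-27621 - 39015 + 14450) = -50861/(-52186) = -50861*(-1/52186) = 50861/52186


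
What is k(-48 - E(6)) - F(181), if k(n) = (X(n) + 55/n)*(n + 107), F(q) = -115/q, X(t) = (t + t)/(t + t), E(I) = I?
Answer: -3383/9774 ≈ -0.34612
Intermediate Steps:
X(t) = 1 (X(t) = (2*t)/((2*t)) = (2*t)*(1/(2*t)) = 1)
k(n) = (1 + 55/n)*(107 + n) (k(n) = (1 + 55/n)*(n + 107) = (1 + 55/n)*(107 + n))
k(-48 - E(6)) - F(181) = (162 + (-48 - 1*6) + 5885/(-48 - 1*6)) - (-115)/181 = (162 + (-48 - 6) + 5885/(-48 - 6)) - (-115)/181 = (162 - 54 + 5885/(-54)) - 1*(-115/181) = (162 - 54 + 5885*(-1/54)) + 115/181 = (162 - 54 - 5885/54) + 115/181 = -53/54 + 115/181 = -3383/9774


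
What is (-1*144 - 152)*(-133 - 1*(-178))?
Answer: -13320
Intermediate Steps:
(-1*144 - 152)*(-133 - 1*(-178)) = (-144 - 152)*(-133 + 178) = -296*45 = -13320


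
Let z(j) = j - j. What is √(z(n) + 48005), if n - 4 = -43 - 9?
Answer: √48005 ≈ 219.10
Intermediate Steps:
n = -48 (n = 4 + (-43 - 9) = 4 - 52 = -48)
z(j) = 0
√(z(n) + 48005) = √(0 + 48005) = √48005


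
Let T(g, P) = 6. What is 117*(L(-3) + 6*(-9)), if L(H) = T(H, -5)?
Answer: -5616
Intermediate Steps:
L(H) = 6
117*(L(-3) + 6*(-9)) = 117*(6 + 6*(-9)) = 117*(6 - 54) = 117*(-48) = -5616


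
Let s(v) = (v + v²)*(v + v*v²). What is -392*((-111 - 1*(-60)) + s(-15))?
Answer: 279084792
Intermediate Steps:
s(v) = (v + v²)*(v + v³)
-392*((-111 - 1*(-60)) + s(-15)) = -392*((-111 - 1*(-60)) + (-15)²*(1 - 15 + (-15)² + (-15)³)) = -392*((-111 + 60) + 225*(1 - 15 + 225 - 3375)) = -392*(-51 + 225*(-3164)) = -392*(-51 - 711900) = -392*(-711951) = 279084792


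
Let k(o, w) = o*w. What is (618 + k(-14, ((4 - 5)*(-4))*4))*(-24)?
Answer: -9456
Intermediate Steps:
(618 + k(-14, ((4 - 5)*(-4))*4))*(-24) = (618 - 14*(4 - 5)*(-4)*4)*(-24) = (618 - 14*(-1*(-4))*4)*(-24) = (618 - 56*4)*(-24) = (618 - 14*16)*(-24) = (618 - 224)*(-24) = 394*(-24) = -9456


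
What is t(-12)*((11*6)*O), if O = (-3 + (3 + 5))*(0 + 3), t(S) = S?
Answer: -11880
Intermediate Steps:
O = 15 (O = (-3 + 8)*3 = 5*3 = 15)
t(-12)*((11*6)*O) = -12*11*6*15 = -792*15 = -12*990 = -11880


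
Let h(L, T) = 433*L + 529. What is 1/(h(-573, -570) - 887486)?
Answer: -1/1135066 ≈ -8.8101e-7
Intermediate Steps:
h(L, T) = 529 + 433*L
1/(h(-573, -570) - 887486) = 1/((529 + 433*(-573)) - 887486) = 1/((529 - 248109) - 887486) = 1/(-247580 - 887486) = 1/(-1135066) = -1/1135066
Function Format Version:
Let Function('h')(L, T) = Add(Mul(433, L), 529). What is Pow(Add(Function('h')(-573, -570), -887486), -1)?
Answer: Rational(-1, 1135066) ≈ -8.8101e-7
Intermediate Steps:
Function('h')(L, T) = Add(529, Mul(433, L))
Pow(Add(Function('h')(-573, -570), -887486), -1) = Pow(Add(Add(529, Mul(433, -573)), -887486), -1) = Pow(Add(Add(529, -248109), -887486), -1) = Pow(Add(-247580, -887486), -1) = Pow(-1135066, -1) = Rational(-1, 1135066)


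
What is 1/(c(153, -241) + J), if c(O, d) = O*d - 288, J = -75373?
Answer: -1/112534 ≈ -8.8862e-6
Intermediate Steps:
c(O, d) = -288 + O*d
1/(c(153, -241) + J) = 1/((-288 + 153*(-241)) - 75373) = 1/((-288 - 36873) - 75373) = 1/(-37161 - 75373) = 1/(-112534) = -1/112534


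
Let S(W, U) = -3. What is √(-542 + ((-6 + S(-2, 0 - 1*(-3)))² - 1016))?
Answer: I*√1477 ≈ 38.432*I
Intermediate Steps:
√(-542 + ((-6 + S(-2, 0 - 1*(-3)))² - 1016)) = √(-542 + ((-6 - 3)² - 1016)) = √(-542 + ((-9)² - 1016)) = √(-542 + (81 - 1016)) = √(-542 - 935) = √(-1477) = I*√1477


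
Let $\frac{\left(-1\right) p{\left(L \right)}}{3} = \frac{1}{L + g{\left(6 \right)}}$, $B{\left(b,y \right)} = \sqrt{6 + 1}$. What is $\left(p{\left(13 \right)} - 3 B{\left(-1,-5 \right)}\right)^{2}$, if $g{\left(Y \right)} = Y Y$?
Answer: $\frac{151272}{2401} + \frac{18 \sqrt{7}}{49} \approx 63.976$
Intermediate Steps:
$B{\left(b,y \right)} = \sqrt{7}$
$g{\left(Y \right)} = Y^{2}$
$p{\left(L \right)} = - \frac{3}{36 + L}$ ($p{\left(L \right)} = - \frac{3}{L + 6^{2}} = - \frac{3}{L + 36} = - \frac{3}{36 + L}$)
$\left(p{\left(13 \right)} - 3 B{\left(-1,-5 \right)}\right)^{2} = \left(- \frac{3}{36 + 13} - 3 \sqrt{7}\right)^{2} = \left(- \frac{3}{49} - 3 \sqrt{7}\right)^{2}$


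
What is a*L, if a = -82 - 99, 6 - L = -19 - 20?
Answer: -8145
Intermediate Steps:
L = 45 (L = 6 - (-19 - 20) = 6 - 1*(-39) = 6 + 39 = 45)
a = -181
a*L = -181*45 = -8145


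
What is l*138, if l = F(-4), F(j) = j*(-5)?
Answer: 2760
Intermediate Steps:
F(j) = -5*j
l = 20 (l = -5*(-4) = 20)
l*138 = 20*138 = 2760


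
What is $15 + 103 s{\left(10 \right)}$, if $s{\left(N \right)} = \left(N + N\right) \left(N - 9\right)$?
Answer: $2075$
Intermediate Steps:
$s{\left(N \right)} = 2 N \left(-9 + N\right)$
$15 + 103 s{\left(10 \right)} = 15 + 103 \cdot 2 \cdot 10 \left(-9 + 10\right) = 15 + 103 \cdot 2 \cdot 10 \cdot 1 = 15 + 103 \cdot 20 = 15 + 2060 = 2075$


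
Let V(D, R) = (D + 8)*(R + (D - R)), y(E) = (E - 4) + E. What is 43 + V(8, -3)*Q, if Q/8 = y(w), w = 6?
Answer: 8235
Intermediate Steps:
y(E) = -4 + 2*E (y(E) = (-4 + E) + E = -4 + 2*E)
V(D, R) = D*(8 + D) (V(D, R) = (8 + D)*D = D*(8 + D))
Q = 64 (Q = 8*(-4 + 2*6) = 8*(-4 + 12) = 8*8 = 64)
43 + V(8, -3)*Q = 43 + (8*(8 + 8))*64 = 43 + (8*16)*64 = 43 + 128*64 = 43 + 8192 = 8235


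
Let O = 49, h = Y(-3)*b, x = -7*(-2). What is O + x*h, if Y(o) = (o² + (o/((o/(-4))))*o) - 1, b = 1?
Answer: 329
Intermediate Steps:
Y(o) = -1 + o² - 4*o (Y(o) = (o² + (o/((o*(-¼))))*o) - 1 = (o² + (o/((-o/4)))*o) - 1 = (o² + (o*(-4/o))*o) - 1 = (o² - 4*o) - 1 = -1 + o² - 4*o)
x = 14
h = 20 (h = (-1 + (-3)² - 4*(-3))*1 = (-1 + 9 + 12)*1 = 20*1 = 20)
O + x*h = 49 + 14*20 = 49 + 280 = 329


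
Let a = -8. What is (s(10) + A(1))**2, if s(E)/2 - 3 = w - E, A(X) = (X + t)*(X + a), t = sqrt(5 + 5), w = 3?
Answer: 715 + 210*sqrt(10) ≈ 1379.1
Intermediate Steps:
t = sqrt(10) ≈ 3.1623
A(X) = (-8 + X)*(X + sqrt(10)) (A(X) = (X + sqrt(10))*(X - 8) = (X + sqrt(10))*(-8 + X) = (-8 + X)*(X + sqrt(10)))
s(E) = 12 - 2*E (s(E) = 6 + 2*(3 - E) = 6 + (6 - 2*E) = 12 - 2*E)
(s(10) + A(1))**2 = ((12 - 2*10) + (1**2 - 8*1 - 8*sqrt(10) + 1*sqrt(10)))**2 = ((12 - 20) + (1 - 8 - 8*sqrt(10) + sqrt(10)))**2 = (-8 + (-7 - 7*sqrt(10)))**2 = (-15 - 7*sqrt(10))**2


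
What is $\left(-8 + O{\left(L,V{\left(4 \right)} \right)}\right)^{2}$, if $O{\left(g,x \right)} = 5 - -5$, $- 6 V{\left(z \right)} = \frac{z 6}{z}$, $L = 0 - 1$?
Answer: $4$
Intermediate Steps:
$L = -1$ ($L = 0 - 1 = -1$)
$V{\left(z \right)} = -1$ ($V{\left(z \right)} = - \frac{z 6 \frac{1}{z}}{6} = - \frac{6 z \frac{1}{z}}{6} = \left(- \frac{1}{6}\right) 6 = -1$)
$O{\left(g,x \right)} = 10$ ($O{\left(g,x \right)} = 5 + 5 = 10$)
$\left(-8 + O{\left(L,V{\left(4 \right)} \right)}\right)^{2} = \left(-8 + 10\right)^{2} = 2^{2} = 4$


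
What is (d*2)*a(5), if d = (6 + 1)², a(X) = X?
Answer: 490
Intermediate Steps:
d = 49 (d = 7² = 49)
(d*2)*a(5) = (49*2)*5 = 98*5 = 490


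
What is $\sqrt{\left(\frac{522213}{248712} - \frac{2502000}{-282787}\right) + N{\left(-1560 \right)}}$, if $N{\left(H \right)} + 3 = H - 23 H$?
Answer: $\frac{\sqrt{4716911144758153621478266}}{11722086724} \approx 185.28$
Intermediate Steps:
$N{\left(H \right)} = -3 - 22 H$ ($N{\left(H \right)} = -3 + \left(H - 23 H\right) = -3 - 22 H$)
$\sqrt{\left(\frac{522213}{248712} - \frac{2502000}{-282787}\right) + N{\left(-1560 \right)}} = \sqrt{\left(\frac{522213}{248712} - \frac{2502000}{-282787}\right) - -34317} = \sqrt{\left(522213 \cdot \frac{1}{248712} - - \frac{2502000}{282787}\right) + \left(-3 + 34320\right)} = \sqrt{\left(\frac{174071}{82904} + \frac{2502000}{282787}\right) + 34317} = \sqrt{\frac{256650823877}{23444173448} + 34317} = \sqrt{\frac{804790351038893}{23444173448}} = \frac{\sqrt{4716911144758153621478266}}{11722086724}$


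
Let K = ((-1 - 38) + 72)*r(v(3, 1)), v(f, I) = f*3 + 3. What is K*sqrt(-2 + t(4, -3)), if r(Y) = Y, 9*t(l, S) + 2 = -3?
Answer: 132*I*sqrt(23) ≈ 633.05*I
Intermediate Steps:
v(f, I) = 3 + 3*f (v(f, I) = 3*f + 3 = 3 + 3*f)
t(l, S) = -5/9 (t(l, S) = -2/9 + (1/9)*(-3) = -2/9 - 1/3 = -5/9)
K = 396 (K = ((-1 - 38) + 72)*(3 + 3*3) = (-39 + 72)*(3 + 9) = 33*12 = 396)
K*sqrt(-2 + t(4, -3)) = 396*sqrt(-2 - 5/9) = 396*sqrt(-23/9) = 396*(I*sqrt(23)/3) = 132*I*sqrt(23)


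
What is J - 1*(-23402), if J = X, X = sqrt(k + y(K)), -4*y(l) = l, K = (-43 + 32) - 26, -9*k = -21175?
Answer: 23402 + sqrt(85033)/6 ≈ 23451.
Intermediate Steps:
k = 21175/9 (k = -1/9*(-21175) = 21175/9 ≈ 2352.8)
K = -37 (K = -11 - 26 = -37)
y(l) = -l/4
X = sqrt(85033)/6 (X = sqrt(21175/9 - 1/4*(-37)) = sqrt(21175/9 + 37/4) = sqrt(85033/36) = sqrt(85033)/6 ≈ 48.601)
J = sqrt(85033)/6 ≈ 48.601
J - 1*(-23402) = sqrt(85033)/6 - 1*(-23402) = sqrt(85033)/6 + 23402 = 23402 + sqrt(85033)/6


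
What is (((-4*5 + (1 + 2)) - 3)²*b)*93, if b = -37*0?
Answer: 0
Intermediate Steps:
b = 0
(((-4*5 + (1 + 2)) - 3)²*b)*93 = (((-4*5 + (1 + 2)) - 3)²*0)*93 = (((-20 + 3) - 3)²*0)*93 = ((-17 - 3)²*0)*93 = ((-20)²*0)*93 = (400*0)*93 = 0*93 = 0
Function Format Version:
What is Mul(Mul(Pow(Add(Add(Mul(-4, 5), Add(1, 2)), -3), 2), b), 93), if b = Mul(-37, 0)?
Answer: 0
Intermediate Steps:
b = 0
Mul(Mul(Pow(Add(Add(Mul(-4, 5), Add(1, 2)), -3), 2), b), 93) = Mul(Mul(Pow(Add(Add(Mul(-4, 5), Add(1, 2)), -3), 2), 0), 93) = Mul(Mul(Pow(Add(Add(-20, 3), -3), 2), 0), 93) = Mul(Mul(Pow(Add(-17, -3), 2), 0), 93) = Mul(Mul(Pow(-20, 2), 0), 93) = Mul(Mul(400, 0), 93) = Mul(0, 93) = 0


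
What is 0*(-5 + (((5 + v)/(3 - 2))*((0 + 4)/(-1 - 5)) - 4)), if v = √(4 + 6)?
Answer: 0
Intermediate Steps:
v = √10 ≈ 3.1623
0*(-5 + (((5 + v)/(3 - 2))*((0 + 4)/(-1 - 5)) - 4)) = 0*(-5 + (((5 + √10)/(3 - 2))*((0 + 4)/(-1 - 5)) - 4)) = 0*(-5 + (((5 + √10)/1)*(4/(-6)) - 4)) = 0*(-5 + (((5 + √10)*1)*(4*(-⅙)) - 4)) = 0*(-5 + ((5 + √10)*(-⅔) - 4)) = 0*(-5 + ((-10/3 - 2*√10/3) - 4)) = 0*(-5 + (-22/3 - 2*√10/3)) = 0*(-37/3 - 2*√10/3) = 0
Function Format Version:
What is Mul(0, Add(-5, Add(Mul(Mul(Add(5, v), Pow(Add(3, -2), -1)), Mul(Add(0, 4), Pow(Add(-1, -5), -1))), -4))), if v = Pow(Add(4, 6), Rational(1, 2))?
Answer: 0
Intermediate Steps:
v = Pow(10, Rational(1, 2)) ≈ 3.1623
Mul(0, Add(-5, Add(Mul(Mul(Add(5, v), Pow(Add(3, -2), -1)), Mul(Add(0, 4), Pow(Add(-1, -5), -1))), -4))) = Mul(0, Add(-5, Add(Mul(Mul(Add(5, Pow(10, Rational(1, 2))), Pow(Add(3, -2), -1)), Mul(Add(0, 4), Pow(Add(-1, -5), -1))), -4))) = Mul(0, Add(-5, Add(Mul(Mul(Add(5, Pow(10, Rational(1, 2))), Pow(1, -1)), Mul(4, Pow(-6, -1))), -4))) = Mul(0, Add(-5, Add(Mul(Mul(Add(5, Pow(10, Rational(1, 2))), 1), Mul(4, Rational(-1, 6))), -4))) = Mul(0, Add(-5, Add(Mul(Add(5, Pow(10, Rational(1, 2))), Rational(-2, 3)), -4))) = Mul(0, Add(-5, Add(Add(Rational(-10, 3), Mul(Rational(-2, 3), Pow(10, Rational(1, 2)))), -4))) = Mul(0, Add(-5, Add(Rational(-22, 3), Mul(Rational(-2, 3), Pow(10, Rational(1, 2)))))) = Mul(0, Add(Rational(-37, 3), Mul(Rational(-2, 3), Pow(10, Rational(1, 2))))) = 0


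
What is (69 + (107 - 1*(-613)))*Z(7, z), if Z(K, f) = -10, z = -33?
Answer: -7890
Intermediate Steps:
(69 + (107 - 1*(-613)))*Z(7, z) = (69 + (107 - 1*(-613)))*(-10) = (69 + (107 + 613))*(-10) = (69 + 720)*(-10) = 789*(-10) = -7890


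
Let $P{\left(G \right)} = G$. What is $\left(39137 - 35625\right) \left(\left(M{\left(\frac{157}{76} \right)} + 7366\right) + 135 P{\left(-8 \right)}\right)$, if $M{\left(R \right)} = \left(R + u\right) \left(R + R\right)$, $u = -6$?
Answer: $\frac{7948983975}{361} \approx 2.2019 \cdot 10^{7}$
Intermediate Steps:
$M{\left(R \right)} = 2 R \left(-6 + R\right)$ ($M{\left(R \right)} = \left(R - 6\right) \left(R + R\right) = \left(-6 + R\right) 2 R = 2 R \left(-6 + R\right)$)
$\left(39137 - 35625\right) \left(\left(M{\left(\frac{157}{76} \right)} + 7366\right) + 135 P{\left(-8 \right)}\right) = \left(39137 - 35625\right) \left(\left(2 \cdot \frac{157}{76} \left(-6 + \frac{157}{76}\right) + 7366\right) + 135 \left(-8\right)\right) = 3512 \left(\left(2 \cdot 157 \cdot \frac{1}{76} \left(-6 + 157 \cdot \frac{1}{76}\right) + 7366\right) - 1080\right) = 3512 \left(\left(2 \cdot \frac{157}{76} \left(-6 + \frac{157}{76}\right) + 7366\right) - 1080\right) = 3512 \left(\left(2 \cdot \frac{157}{76} \left(- \frac{299}{76}\right) + 7366\right) - 1080\right) = 3512 \left(\left(- \frac{46943}{2888} + 7366\right) - 1080\right) = 3512 \left(\frac{21226065}{2888} - 1080\right) = 3512 \cdot \frac{18107025}{2888} = \frac{7948983975}{361}$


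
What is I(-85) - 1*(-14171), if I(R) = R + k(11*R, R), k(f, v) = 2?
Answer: 14088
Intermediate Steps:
I(R) = 2 + R (I(R) = R + 2 = 2 + R)
I(-85) - 1*(-14171) = (2 - 85) - 1*(-14171) = -83 + 14171 = 14088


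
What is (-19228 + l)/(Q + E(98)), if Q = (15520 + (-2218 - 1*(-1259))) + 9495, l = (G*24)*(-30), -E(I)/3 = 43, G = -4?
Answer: -16348/23927 ≈ -0.68324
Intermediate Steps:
E(I) = -129 (E(I) = -3*43 = -129)
l = 2880 (l = -4*24*(-30) = -96*(-30) = 2880)
Q = 24056 (Q = (15520 + (-2218 + 1259)) + 9495 = (15520 - 959) + 9495 = 14561 + 9495 = 24056)
(-19228 + l)/(Q + E(98)) = (-19228 + 2880)/(24056 - 129) = -16348/23927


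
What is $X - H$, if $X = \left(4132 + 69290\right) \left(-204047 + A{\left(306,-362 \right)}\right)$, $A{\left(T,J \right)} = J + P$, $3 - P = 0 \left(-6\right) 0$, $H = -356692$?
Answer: $-15007540640$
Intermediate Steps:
$P = 3$ ($P = 3 - 0 \left(-6\right) 0 = 3 - 0 \cdot 0 = 3 - 0 = 3 + 0 = 3$)
$A{\left(T,J \right)} = 3 + J$ ($A{\left(T,J \right)} = J + 3 = 3 + J$)
$X = -15007897332$ ($X = \left(4132 + 69290\right) \left(-204047 + \left(3 - 362\right)\right) = 73422 \left(-204047 - 359\right) = 73422 \left(-204406\right) = -15007897332$)
$X - H = -15007897332 - -356692 = -15007897332 + 356692 = -15007540640$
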